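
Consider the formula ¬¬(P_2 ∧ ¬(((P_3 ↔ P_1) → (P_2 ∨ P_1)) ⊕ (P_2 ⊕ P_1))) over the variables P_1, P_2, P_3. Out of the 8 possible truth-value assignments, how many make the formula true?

 P_1    P_2    P_3   |  (P_3 ↔ P_1)  (P_2 ∨ P_1)  ((P_3 ↔ P_1) → (P_2 ∨ P_1))  (P_2 ⊕ P_1)    φ  
False  False  False  |      True        False                False                False     False
False  False   True  |     False        False                 True                False     False
False   True  False  |      True         True                 True                 True      True
False   True   True  |     False         True                 True                 True      True
 True  False  False  |     False         True                 True                 True     False
 True  False   True  |      True         True                 True                 True     False
 True   True  False  |     False         True                 True                False     False
 True   True   True  |      True         True                 True                False     False
The formula is true on 2 of the 8 rows.

2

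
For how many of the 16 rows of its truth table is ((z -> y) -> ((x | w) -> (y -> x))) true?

14

x  y  z  w     (z -> y)  (x | w)  (y -> x)  ((x | w) -> (y -> x))  φ
T  T  T  T        T         T        T                T            T
T  T  T  F        T         T        T                T            T
T  T  F  T        T         T        T                T            T
T  T  F  F        T         T        T                T            T
T  F  T  T        F         T        T                T            T
T  F  T  F        F         T        T                T            T
T  F  F  T        T         T        T                T            T
T  F  F  F        T         T        T                T            T
F  T  T  T        T         T        F                F            F
F  T  T  F        T         F        F                T            T
F  T  F  T        T         T        F                F            F
F  T  F  F        T         F        F                T            T
F  F  T  T        F         T        T                T            T
F  F  T  F        F         F        T                T            T
F  F  F  T        T         T        T                T            T
F  F  F  F        T         F        T                T            T
The formula is true on 14 of the 16 rows.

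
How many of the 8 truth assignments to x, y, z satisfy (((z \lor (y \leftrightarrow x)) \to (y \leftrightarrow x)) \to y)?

x | y | z | φ
- | - | - | -
0 | 0 | 0 | 0
0 | 0 | 1 | 0
0 | 1 | 0 | 1
0 | 1 | 1 | 1
1 | 0 | 0 | 0
1 | 0 | 1 | 1
1 | 1 | 0 | 1
1 | 1 | 1 | 1
The formula is true on 5 of the 8 rows.

5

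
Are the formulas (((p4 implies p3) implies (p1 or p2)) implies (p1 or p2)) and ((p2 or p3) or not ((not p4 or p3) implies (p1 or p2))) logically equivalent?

p1 | p2 | p3 | p4 | φ | ψ
-- | -- | -- | -- | - | -
F  | F  | F  | F  | T | T
F  | F  | F  | T  | F | F
F  | F  | T  | F  | T | T
F  | F  | T  | T  | T | T
F  | T  | F  | F  | T | T
F  | T  | F  | T  | T | T
F  | T  | T  | F  | T | T
F  | T  | T  | T  | T | T
T  | F  | F  | F  | T | F
T  | F  | F  | T  | T | F
T  | F  | T  | F  | T | T
T  | F  | T  | T  | T | T
T  | T  | F  | F  | T | T
T  | T  | F  | T  | T | T
T  | T  | T  | F  | T | T
T  | T  | T  | T  | T | T
The columns differ at p1=T, p2=F, p3=F, p4=F (φ=T, ψ=F), so they are not equivalent.

not equivalent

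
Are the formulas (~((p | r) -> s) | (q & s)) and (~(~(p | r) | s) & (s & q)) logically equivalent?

p  q  r  s  |  φ  ψ
F  F  F  F  |  F  F
F  F  F  T  |  F  F
F  F  T  F  |  T  F
F  F  T  T  |  F  F
F  T  F  F  |  F  F
F  T  F  T  |  T  F
F  T  T  F  |  T  F
F  T  T  T  |  T  F
T  F  F  F  |  T  F
T  F  F  T  |  F  F
T  F  T  F  |  T  F
T  F  T  T  |  F  F
T  T  F  F  |  T  F
T  T  F  T  |  T  F
T  T  T  F  |  T  F
T  T  T  T  |  T  F
The columns differ at p=F, q=F, r=T, s=F (φ=T, ψ=F), so they are not equivalent.

not equivalent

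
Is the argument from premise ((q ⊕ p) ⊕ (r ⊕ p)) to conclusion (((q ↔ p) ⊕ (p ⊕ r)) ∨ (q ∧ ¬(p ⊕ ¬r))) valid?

no

p | q | r || φ | ψ
0 | 0 | 0 || 0 | 1
0 | 0 | 1 || 1 | 0
0 | 1 | 0 || 1 | 0
0 | 1 | 1 || 0 | 1
1 | 0 | 0 || 0 | 1
1 | 0 | 1 || 1 | 0
1 | 1 | 0 || 1 | 1
1 | 1 | 1 || 0 | 1
At p=0, q=0, r=1 we have φ true but ψ false, so φ does not entail ψ.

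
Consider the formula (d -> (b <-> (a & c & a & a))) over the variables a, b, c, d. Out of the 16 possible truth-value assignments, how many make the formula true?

  a   |   b   |   c   |   d   || (d -> (b <-> (a & c & a & a)))
 True |  True |  True |  True ||              True             
 True |  True |  True | False ||              True             
 True |  True | False |  True ||             False             
 True |  True | False | False ||              True             
 True | False |  True |  True ||             False             
 True | False |  True | False ||              True             
 True | False | False |  True ||              True             
 True | False | False | False ||              True             
False |  True |  True |  True ||             False             
False |  True |  True | False ||              True             
False |  True | False |  True ||             False             
False |  True | False | False ||              True             
False | False |  True |  True ||              True             
False | False |  True | False ||              True             
False | False | False |  True ||              True             
False | False | False | False ||              True             
The formula is true on 12 of the 16 rows.

12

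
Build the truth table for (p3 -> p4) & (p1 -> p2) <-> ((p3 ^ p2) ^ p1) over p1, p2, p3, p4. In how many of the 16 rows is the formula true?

7

  p1  |   p2  |   p3  |   p4  || (p3 -> p4) | (p1 -> p2) | ((p3 -> p4) & (p1 -> p2)) | (p3 ^ p2) | ((p3 ^ p2) ^ p1) |   φ  
 True |  True |  True |  True ||    True    |    True    |            True           |   False   |       True       |  True
 True |  True |  True | False ||   False    |    True    |           False           |   False   |       True       | False
 True |  True | False |  True ||    True    |    True    |            True           |    True   |      False       | False
 True |  True | False | False ||    True    |    True    |            True           |    True   |      False       | False
 True | False |  True |  True ||    True    |   False    |           False           |    True   |      False       |  True
 True | False |  True | False ||   False    |   False    |           False           |    True   |      False       |  True
 True | False | False |  True ||    True    |   False    |           False           |   False   |       True       | False
 True | False | False | False ||    True    |   False    |           False           |   False   |       True       | False
False |  True |  True |  True ||    True    |    True    |            True           |   False   |      False       | False
False |  True |  True | False ||   False    |    True    |           False           |   False   |      False       |  True
False |  True | False |  True ||    True    |    True    |            True           |    True   |       True       |  True
False |  True | False | False ||    True    |    True    |            True           |    True   |       True       |  True
False | False |  True |  True ||    True    |    True    |            True           |    True   |       True       |  True
False | False |  True | False ||   False    |    True    |           False           |    True   |       True       | False
False | False | False |  True ||    True    |    True    |            True           |   False   |      False       | False
False | False | False | False ||    True    |    True    |            True           |   False   |      False       | False
The formula is true on 7 of the 16 rows.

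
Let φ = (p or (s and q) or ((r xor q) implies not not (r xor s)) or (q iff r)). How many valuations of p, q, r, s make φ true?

14

p  q  r  s  |  φ
1  1  1  1  |  1
1  1  1  0  |  1
1  1  0  1  |  1
1  1  0  0  |  1
1  0  1  1  |  1
1  0  1  0  |  1
1  0  0  1  |  1
1  0  0  0  |  1
0  1  1  1  |  1
0  1  1  0  |  1
0  1  0  1  |  1
0  1  0  0  |  0
0  0  1  1  |  0
0  0  1  0  |  1
0  0  0  1  |  1
0  0  0  0  |  1
The formula is true on 14 of the 16 rows.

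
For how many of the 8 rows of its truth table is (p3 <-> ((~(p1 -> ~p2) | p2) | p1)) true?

4

p1  p2  p3     ~p2  (p1 -> ~p2)  ~(p1 -> ~p2)  (~(p1 -> ~p2) | p2)  ((~(p1 -> ~p2) | p2) | p1)  φ
T   T   T       F        F            T                 T                       T               T
T   T   F       F        F            T                 T                       T               F
T   F   T       T        T            F                 F                       T               T
T   F   F       T        T            F                 F                       T               F
F   T   T       F        T            F                 T                       T               T
F   T   F       F        T            F                 T                       T               F
F   F   T       T        T            F                 F                       F               F
F   F   F       T        T            F                 F                       F               T
The formula is true on 4 of the 8 rows.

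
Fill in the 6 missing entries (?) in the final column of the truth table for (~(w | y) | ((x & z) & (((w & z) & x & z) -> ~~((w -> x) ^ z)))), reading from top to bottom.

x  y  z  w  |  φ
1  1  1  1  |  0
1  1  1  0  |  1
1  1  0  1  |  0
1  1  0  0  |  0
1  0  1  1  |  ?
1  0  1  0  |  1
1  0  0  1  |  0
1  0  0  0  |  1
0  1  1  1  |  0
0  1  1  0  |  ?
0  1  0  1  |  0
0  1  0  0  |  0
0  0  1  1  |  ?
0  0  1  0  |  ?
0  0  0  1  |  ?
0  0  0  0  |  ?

Row x=1, y=0, z=1, w=1: ~(w | y) = 0, ((x & z) & (((w & z) & x & z) -> ~~((w -> x) ^ z))) = 0, so the formula = 0.
Row x=0, y=1, z=1, w=0: ~(w | y) = 0, ((x & z) & (((w & z) & x & z) -> ~~((w -> x) ^ z))) = 0, so the formula = 0.
Row x=0, y=0, z=1, w=1: ~(w | y) = 0, ((x & z) & (((w & z) & x & z) -> ~~((w -> x) ^ z))) = 0, so the formula = 0.
Row x=0, y=0, z=1, w=0: ~(w | y) = 1, ((x & z) & (((w & z) & x & z) -> ~~((w -> x) ^ z))) = 0, so the formula = 1.
Row x=0, y=0, z=0, w=1: ~(w | y) = 0, ((x & z) & (((w & z) & x & z) -> ~~((w -> x) ^ z))) = 0, so the formula = 0.
Row x=0, y=0, z=0, w=0: ~(w | y) = 1, ((x & z) & (((w & z) & x & z) -> ~~((w -> x) ^ z))) = 0, so the formula = 1.

0, 0, 0, 1, 0, 1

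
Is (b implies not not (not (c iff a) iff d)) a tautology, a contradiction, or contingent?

contingent

a  b  c  d  |  φ
T  T  T  T  |  F
T  T  T  F  |  T
T  T  F  T  |  T
T  T  F  F  |  F
T  F  T  T  |  T
T  F  T  F  |  T
T  F  F  T  |  T
T  F  F  F  |  T
F  T  T  T  |  T
F  T  T  F  |  F
F  T  F  T  |  F
F  T  F  F  |  T
F  F  T  T  |  T
F  F  T  F  |  T
F  F  F  T  |  T
F  F  F  F  |  T
12 of 16 rows are T, so the formula is contingent.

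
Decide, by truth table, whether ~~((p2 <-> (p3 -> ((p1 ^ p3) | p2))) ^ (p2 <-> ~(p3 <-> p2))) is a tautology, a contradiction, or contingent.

p1  p2  p3     (p1 ^ p3)  ((p1 ^ p3) | p2)  (p3 -> ((p1 ^ p3) | p2))  (p3 <-> p2)  ~(p3 <-> p2)  (p2 <-> ~(p3 <-> p2))  φ
1   1   1          0             1                     1                   1            0                  0            1
1   1   0          1             1                     1                   0            1                  1            0
1   0   1          0             0                     0                   0            1                  0            1
1   0   0          1             1                     1                   1            0                  1            1
0   1   1          1             1                     1                   1            0                  0            1
0   1   0          0             1                     1                   0            1                  1            0
0   0   1          1             1                     1                   0            1                  0            0
0   0   0          0             0                     1                   1            0                  1            1
5 of 8 rows are 1, so the formula is contingent.

contingent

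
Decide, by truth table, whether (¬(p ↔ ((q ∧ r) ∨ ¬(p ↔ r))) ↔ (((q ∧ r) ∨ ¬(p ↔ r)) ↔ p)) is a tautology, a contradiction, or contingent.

p | q | r || (q ∧ r) | (p ↔ r) | ¬(p ↔ r) | ((q ∧ r) ∨ ¬(p ↔ r)) | (p ↔ ((q ∧ r) ∨ ¬(p ↔ r))) | ¬(p ↔ ((q ∧ r) ∨ ¬(p ↔ r))) | (((q ∧ r) ∨ ¬(p ↔ r)) ↔ p) | φ
1 | 1 | 1 ||    1    |    1    |    0     |          1           |             1              |              0              |             1              | 0
1 | 1 | 0 ||    0    |    0    |    1     |          1           |             1              |              0              |             1              | 0
1 | 0 | 1 ||    0    |    1    |    0     |          0           |             0              |              1              |             0              | 0
1 | 0 | 0 ||    0    |    0    |    1     |          1           |             1              |              0              |             1              | 0
0 | 1 | 1 ||    1    |    0    |    1     |          1           |             0              |              1              |             0              | 0
0 | 1 | 0 ||    0    |    1    |    0     |          0           |             1              |              0              |             1              | 0
0 | 0 | 1 ||    0    |    0    |    1     |          1           |             0              |              1              |             0              | 0
0 | 0 | 0 ||    0    |    1    |    0     |          0           |             1              |              0              |             1              | 0
Every row is 0, so the formula is a contradiction.

contradiction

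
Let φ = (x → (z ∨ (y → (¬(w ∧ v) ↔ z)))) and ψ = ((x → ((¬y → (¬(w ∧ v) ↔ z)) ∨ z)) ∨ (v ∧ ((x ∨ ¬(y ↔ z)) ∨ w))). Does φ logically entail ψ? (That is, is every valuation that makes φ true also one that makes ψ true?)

no

x | y | z | w | v || φ | ψ
0 | 0 | 0 | 0 | 0 || 1 | 1
0 | 0 | 0 | 0 | 1 || 1 | 1
0 | 0 | 0 | 1 | 0 || 1 | 1
0 | 0 | 0 | 1 | 1 || 1 | 1
0 | 0 | 1 | 0 | 0 || 1 | 1
0 | 0 | 1 | 0 | 1 || 1 | 1
0 | 0 | 1 | 1 | 0 || 1 | 1
0 | 0 | 1 | 1 | 1 || 1 | 1
0 | 1 | 0 | 0 | 0 || 1 | 1
0 | 1 | 0 | 0 | 1 || 1 | 1
0 | 1 | 0 | 1 | 0 || 1 | 1
0 | 1 | 0 | 1 | 1 || 1 | 1
0 | 1 | 1 | 0 | 0 || 1 | 1
0 | 1 | 1 | 0 | 1 || 1 | 1
0 | 1 | 1 | 1 | 0 || 1 | 1
0 | 1 | 1 | 1 | 1 || 1 | 1
1 | 0 | 0 | 0 | 0 || 1 | 0
1 | 0 | 0 | 0 | 1 || 1 | 1
1 | 0 | 0 | 1 | 0 || 1 | 0
1 | 0 | 0 | 1 | 1 || 1 | 1
1 | 0 | 1 | 0 | 0 || 1 | 1
1 | 0 | 1 | 0 | 1 || 1 | 1
1 | 0 | 1 | 1 | 0 || 1 | 1
1 | 0 | 1 | 1 | 1 || 1 | 1
1 | 1 | 0 | 0 | 0 || 0 | 1
1 | 1 | 0 | 0 | 1 || 0 | 1
1 | 1 | 0 | 1 | 0 || 0 | 1
1 | 1 | 0 | 1 | 1 || 1 | 1
1 | 1 | 1 | 0 | 0 || 1 | 1
1 | 1 | 1 | 0 | 1 || 1 | 1
1 | 1 | 1 | 1 | 0 || 1 | 1
1 | 1 | 1 | 1 | 1 || 1 | 1
At x=1, y=0, z=0, w=0, v=0 we have φ true but ψ false, so φ does not entail ψ.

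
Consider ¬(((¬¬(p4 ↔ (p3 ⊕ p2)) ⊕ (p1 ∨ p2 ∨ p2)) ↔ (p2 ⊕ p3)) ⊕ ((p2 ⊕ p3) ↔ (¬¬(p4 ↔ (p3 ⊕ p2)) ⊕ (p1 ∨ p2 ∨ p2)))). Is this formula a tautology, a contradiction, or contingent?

tautology

p1  p2  p3  p4  |  (p3 ⊕ p2)  (p4 ↔ (p3 ⊕ p2))  ¬(p4 ↔ (p3 ⊕ p2))  ¬¬(p4 ↔ (p3 ⊕ p2))  (p1 ∨ p2 ∨ p2)  (p2 ⊕ p3)  φ
0   0   0   0   |      0             1                  0                  1                 0             0      1
0   0   0   1   |      0             0                  1                  0                 0             0      1
0   0   1   0   |      1             0                  1                  0                 0             1      1
0   0   1   1   |      1             1                  0                  1                 0             1      1
0   1   0   0   |      1             0                  1                  0                 1             1      1
0   1   0   1   |      1             1                  0                  1                 1             1      1
0   1   1   0   |      0             1                  0                  1                 1             0      1
0   1   1   1   |      0             0                  1                  0                 1             0      1
1   0   0   0   |      0             1                  0                  1                 1             0      1
1   0   0   1   |      0             0                  1                  0                 1             0      1
1   0   1   0   |      1             0                  1                  0                 1             1      1
1   0   1   1   |      1             1                  0                  1                 1             1      1
1   1   0   0   |      1             0                  1                  0                 1             1      1
1   1   0   1   |      1             1                  0                  1                 1             1      1
1   1   1   0   |      0             1                  0                  1                 1             0      1
1   1   1   1   |      0             0                  1                  0                 1             0      1
Every row is 1, so the formula is a tautology.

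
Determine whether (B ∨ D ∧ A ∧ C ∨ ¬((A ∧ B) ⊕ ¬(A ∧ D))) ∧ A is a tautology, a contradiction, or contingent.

contingent

A | B | C | D || (D ∧ A) | ((D ∧ A) ∧ C) | (A ∧ B) | (A ∧ D) | ¬(A ∧ D) | ((A ∧ B) ⊕ ¬(A ∧ D)) | ¬((A ∧ B) ⊕ ¬(A ∧ D)) | φ
T | T | T | T ||    T    |       T       |    T    |    T    |    F     |          T           |           F           | T
T | T | T | F ||    F    |       F       |    T    |    F    |    T     |          F           |           T           | T
T | T | F | T ||    T    |       F       |    T    |    T    |    F     |          T           |           F           | T
T | T | F | F ||    F    |       F       |    T    |    F    |    T     |          F           |           T           | T
T | F | T | T ||    T    |       T       |    F    |    T    |    F     |          F           |           T           | T
T | F | T | F ||    F    |       F       |    F    |    F    |    T     |          T           |           F           | F
T | F | F | T ||    T    |       F       |    F    |    T    |    F     |          F           |           T           | T
T | F | F | F ||    F    |       F       |    F    |    F    |    T     |          T           |           F           | F
F | T | T | T ||    F    |       F       |    F    |    F    |    T     |          T           |           F           | F
F | T | T | F ||    F    |       F       |    F    |    F    |    T     |          T           |           F           | F
F | T | F | T ||    F    |       F       |    F    |    F    |    T     |          T           |           F           | F
F | T | F | F ||    F    |       F       |    F    |    F    |    T     |          T           |           F           | F
F | F | T | T ||    F    |       F       |    F    |    F    |    T     |          T           |           F           | F
F | F | T | F ||    F    |       F       |    F    |    F    |    T     |          T           |           F           | F
F | F | F | T ||    F    |       F       |    F    |    F    |    T     |          T           |           F           | F
F | F | F | F ||    F    |       F       |    F    |    F    |    T     |          T           |           F           | F
6 of 16 rows are T, so the formula is contingent.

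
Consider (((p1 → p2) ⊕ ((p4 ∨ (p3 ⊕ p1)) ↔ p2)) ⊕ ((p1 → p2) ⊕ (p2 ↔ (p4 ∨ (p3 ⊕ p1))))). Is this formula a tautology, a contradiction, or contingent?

contradiction

p1 | p2 | p3 | p4 || (p1 → p2) | (p3 ⊕ p1) | (p4 ∨ (p3 ⊕ p1)) | ((p4 ∨ (p3 ⊕ p1)) ↔ p2) | (p2 ↔ (p4 ∨ (p3 ⊕ p1))) | φ
0  | 0  | 0  | 0  ||     1     |     0     |        0         |            1            |            1            | 0
0  | 0  | 0  | 1  ||     1     |     0     |        1         |            0            |            0            | 0
0  | 0  | 1  | 0  ||     1     |     1     |        1         |            0            |            0            | 0
0  | 0  | 1  | 1  ||     1     |     1     |        1         |            0            |            0            | 0
0  | 1  | 0  | 0  ||     1     |     0     |        0         |            0            |            0            | 0
0  | 1  | 0  | 1  ||     1     |     0     |        1         |            1            |            1            | 0
0  | 1  | 1  | 0  ||     1     |     1     |        1         |            1            |            1            | 0
0  | 1  | 1  | 1  ||     1     |     1     |        1         |            1            |            1            | 0
1  | 0  | 0  | 0  ||     0     |     1     |        1         |            0            |            0            | 0
1  | 0  | 0  | 1  ||     0     |     1     |        1         |            0            |            0            | 0
1  | 0  | 1  | 0  ||     0     |     0     |        0         |            1            |            1            | 0
1  | 0  | 1  | 1  ||     0     |     0     |        1         |            0            |            0            | 0
1  | 1  | 0  | 0  ||     1     |     1     |        1         |            1            |            1            | 0
1  | 1  | 0  | 1  ||     1     |     1     |        1         |            1            |            1            | 0
1  | 1  | 1  | 0  ||     1     |     0     |        0         |            0            |            0            | 0
1  | 1  | 1  | 1  ||     1     |     0     |        1         |            1            |            1            | 0
Every row is 0, so the formula is a contradiction.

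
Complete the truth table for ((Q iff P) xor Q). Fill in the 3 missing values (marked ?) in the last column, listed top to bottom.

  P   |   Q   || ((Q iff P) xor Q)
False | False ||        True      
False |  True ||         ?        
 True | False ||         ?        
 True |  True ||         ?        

Row P=False, Q=True: (Q iff P) = False, so ((Q iff P) xor Q) = True.
Row P=True, Q=False: (Q iff P) = False, so ((Q iff P) xor Q) = False.
Row P=True, Q=True: (Q iff P) = True, so ((Q iff P) xor Q) = False.

True, False, False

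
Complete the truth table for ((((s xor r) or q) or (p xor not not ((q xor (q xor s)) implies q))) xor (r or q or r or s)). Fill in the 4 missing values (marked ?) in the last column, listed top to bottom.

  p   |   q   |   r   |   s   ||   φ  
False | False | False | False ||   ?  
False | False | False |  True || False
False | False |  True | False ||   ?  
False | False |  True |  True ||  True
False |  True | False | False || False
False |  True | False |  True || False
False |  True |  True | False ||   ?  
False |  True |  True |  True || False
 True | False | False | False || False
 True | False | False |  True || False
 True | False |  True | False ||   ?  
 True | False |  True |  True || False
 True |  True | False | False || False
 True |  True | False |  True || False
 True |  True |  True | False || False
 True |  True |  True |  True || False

True, False, False, False

Row p=False, q=False, r=False, s=False: (((s xor r) or q) or (p xor not not ((q xor (q xor s)) implies q))) = True, (r or q or r or s) = False, so the formula = True.
Row p=False, q=False, r=True, s=False: (((s xor r) or q) or (p xor not not ((q xor (q xor s)) implies q))) = True, (r or q or r or s) = True, so the formula = False.
Row p=False, q=True, r=True, s=False: (((s xor r) or q) or (p xor not not ((q xor (q xor s)) implies q))) = True, (r or q or r or s) = True, so the formula = False.
Row p=True, q=False, r=True, s=False: (((s xor r) or q) or (p xor not not ((q xor (q xor s)) implies q))) = True, (r or q or r or s) = True, so the formula = False.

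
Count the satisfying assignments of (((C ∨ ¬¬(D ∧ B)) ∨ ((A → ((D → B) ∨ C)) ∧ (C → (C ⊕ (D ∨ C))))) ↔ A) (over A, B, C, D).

7

A | B | C | D | φ
- | - | - | - | -
1 | 1 | 1 | 1 | 1
1 | 1 | 1 | 0 | 1
1 | 1 | 0 | 1 | 1
1 | 1 | 0 | 0 | 1
1 | 0 | 1 | 1 | 1
1 | 0 | 1 | 0 | 1
1 | 0 | 0 | 1 | 0
1 | 0 | 0 | 0 | 1
0 | 1 | 1 | 1 | 0
0 | 1 | 1 | 0 | 0
0 | 1 | 0 | 1 | 0
0 | 1 | 0 | 0 | 0
0 | 0 | 1 | 1 | 0
0 | 0 | 1 | 0 | 0
0 | 0 | 0 | 1 | 0
0 | 0 | 0 | 0 | 0
The formula is true on 7 of the 16 rows.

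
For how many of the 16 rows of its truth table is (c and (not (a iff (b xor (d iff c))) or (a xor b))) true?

6

a | b | c | d | φ
- | - | - | - | -
0 | 0 | 0 | 0 | 0
0 | 0 | 0 | 1 | 0
0 | 0 | 1 | 0 | 0
0 | 0 | 1 | 1 | 1
0 | 1 | 0 | 0 | 0
0 | 1 | 0 | 1 | 0
0 | 1 | 1 | 0 | 1
0 | 1 | 1 | 1 | 1
1 | 0 | 0 | 0 | 0
1 | 0 | 0 | 1 | 0
1 | 0 | 1 | 0 | 1
1 | 0 | 1 | 1 | 1
1 | 1 | 0 | 0 | 0
1 | 1 | 0 | 1 | 0
1 | 1 | 1 | 0 | 0
1 | 1 | 1 | 1 | 1
The formula is true on 6 of the 16 rows.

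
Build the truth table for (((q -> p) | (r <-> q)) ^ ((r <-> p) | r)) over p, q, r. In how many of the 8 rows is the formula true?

  p   |   q   |   r   ||   φ  
False | False | False || False
False | False |  True || False
False |  True | False ||  True
False |  True |  True || False
 True | False | False ||  True
 True | False |  True || False
 True |  True | False ||  True
 True |  True |  True || False
The formula is true on 3 of the 8 rows.

3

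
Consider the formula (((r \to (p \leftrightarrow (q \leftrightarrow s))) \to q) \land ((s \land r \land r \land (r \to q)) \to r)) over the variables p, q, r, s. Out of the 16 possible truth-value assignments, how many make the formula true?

10

  p   |   q   |   r   |   s   | (q \leftrightarrow s) | (r \to q) |   φ  
----- | ----- | ----- | ----- | --------------------- | --------- | -----
 True |  True |  True |  True |          True         |    True   |  True
 True |  True |  True | False |         False         |    True   |  True
 True |  True | False |  True |          True         |    True   |  True
 True |  True | False | False |         False         |    True   |  True
 True | False |  True |  True |         False         |   False   |  True
 True | False |  True | False |          True         |   False   | False
 True | False | False |  True |         False         |    True   | False
 True | False | False | False |          True         |    True   | False
False |  True |  True |  True |          True         |    True   |  True
False |  True |  True | False |         False         |    True   |  True
False |  True | False |  True |          True         |    True   |  True
False |  True | False | False |         False         |    True   |  True
False | False |  True |  True |         False         |   False   | False
False | False |  True | False |          True         |   False   |  True
False | False | False |  True |         False         |    True   | False
False | False | False | False |          True         |    True   | False
The formula is true on 10 of the 16 rows.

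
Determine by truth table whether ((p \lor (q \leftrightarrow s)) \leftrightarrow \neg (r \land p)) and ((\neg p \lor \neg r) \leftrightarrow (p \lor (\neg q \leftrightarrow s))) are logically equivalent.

p  q  r  s  |  φ  ψ
T  T  T  T  |  F  F
T  T  T  F  |  F  F
T  T  F  T  |  T  T
T  T  F  F  |  T  T
T  F  T  T  |  F  F
T  F  T  F  |  F  F
T  F  F  T  |  T  T
T  F  F  F  |  T  T
F  T  T  T  |  T  F
F  T  T  F  |  F  T
F  T  F  T  |  T  F
F  T  F  F  |  F  T
F  F  T  T  |  F  T
F  F  T  F  |  T  F
F  F  F  T  |  F  T
F  F  F  F  |  T  F
The columns differ at p=F, q=T, r=T, s=T (φ=T, ψ=F), so they are not equivalent.

not equivalent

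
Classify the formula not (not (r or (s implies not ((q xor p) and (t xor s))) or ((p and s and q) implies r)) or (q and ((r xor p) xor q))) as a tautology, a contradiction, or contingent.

contingent

p | q | r | s | t || φ
1 | 1 | 1 | 1 | 1 || 0
1 | 1 | 1 | 1 | 0 || 0
1 | 1 | 1 | 0 | 1 || 0
1 | 1 | 1 | 0 | 0 || 0
1 | 1 | 0 | 1 | 1 || 1
1 | 1 | 0 | 1 | 0 || 1
1 | 1 | 0 | 0 | 1 || 1
1 | 1 | 0 | 0 | 0 || 1
1 | 0 | 1 | 1 | 1 || 1
1 | 0 | 1 | 1 | 0 || 1
1 | 0 | 1 | 0 | 1 || 1
1 | 0 | 1 | 0 | 0 || 1
1 | 0 | 0 | 1 | 1 || 1
1 | 0 | 0 | 1 | 0 || 1
1 | 0 | 0 | 0 | 1 || 1
1 | 0 | 0 | 0 | 0 || 1
0 | 1 | 1 | 1 | 1 || 1
0 | 1 | 1 | 1 | 0 || 1
0 | 1 | 1 | 0 | 1 || 1
0 | 1 | 1 | 0 | 0 || 1
0 | 1 | 0 | 1 | 1 || 0
0 | 1 | 0 | 1 | 0 || 0
0 | 1 | 0 | 0 | 1 || 0
0 | 1 | 0 | 0 | 0 || 0
0 | 0 | 1 | 1 | 1 || 1
0 | 0 | 1 | 1 | 0 || 1
0 | 0 | 1 | 0 | 1 || 1
0 | 0 | 1 | 0 | 0 || 1
0 | 0 | 0 | 1 | 1 || 1
0 | 0 | 0 | 1 | 0 || 1
0 | 0 | 0 | 0 | 1 || 1
0 | 0 | 0 | 0 | 0 || 1
24 of 32 rows are 1, so the formula is contingent.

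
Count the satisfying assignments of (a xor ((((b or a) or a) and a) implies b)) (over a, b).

3

a  b  |  φ
T  T  |  F
T  F  |  T
F  T  |  T
F  F  |  T
The formula is true on 3 of the 4 rows.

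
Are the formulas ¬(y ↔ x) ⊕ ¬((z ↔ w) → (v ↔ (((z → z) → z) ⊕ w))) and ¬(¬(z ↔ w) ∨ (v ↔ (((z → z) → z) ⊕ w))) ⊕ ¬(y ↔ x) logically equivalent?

x | y | z | w | v | φ | ψ
- | - | - | - | - | - | -
1 | 1 | 1 | 1 | 1 | 1 | 1
1 | 1 | 1 | 1 | 0 | 0 | 0
1 | 1 | 1 | 0 | 1 | 0 | 0
1 | 1 | 1 | 0 | 0 | 0 | 0
1 | 1 | 0 | 1 | 1 | 0 | 0
1 | 1 | 0 | 1 | 0 | 0 | 0
1 | 1 | 0 | 0 | 1 | 1 | 1
1 | 1 | 0 | 0 | 0 | 0 | 0
1 | 0 | 1 | 1 | 1 | 0 | 0
1 | 0 | 1 | 1 | 0 | 1 | 1
1 | 0 | 1 | 0 | 1 | 1 | 1
1 | 0 | 1 | 0 | 0 | 1 | 1
1 | 0 | 0 | 1 | 1 | 1 | 1
1 | 0 | 0 | 1 | 0 | 1 | 1
1 | 0 | 0 | 0 | 1 | 0 | 0
1 | 0 | 0 | 0 | 0 | 1 | 1
0 | 1 | 1 | 1 | 1 | 0 | 0
0 | 1 | 1 | 1 | 0 | 1 | 1
0 | 1 | 1 | 0 | 1 | 1 | 1
0 | 1 | 1 | 0 | 0 | 1 | 1
0 | 1 | 0 | 1 | 1 | 1 | 1
0 | 1 | 0 | 1 | 0 | 1 | 1
0 | 1 | 0 | 0 | 1 | 0 | 0
0 | 1 | 0 | 0 | 0 | 1 | 1
0 | 0 | 1 | 1 | 1 | 1 | 1
0 | 0 | 1 | 1 | 0 | 0 | 0
0 | 0 | 1 | 0 | 1 | 0 | 0
0 | 0 | 1 | 0 | 0 | 0 | 0
0 | 0 | 0 | 1 | 1 | 0 | 0
0 | 0 | 0 | 1 | 0 | 0 | 0
0 | 0 | 0 | 0 | 1 | 1 | 1
0 | 0 | 0 | 0 | 0 | 0 | 0
The columns for φ and ψ agree on every row, so they are logically equivalent.

equivalent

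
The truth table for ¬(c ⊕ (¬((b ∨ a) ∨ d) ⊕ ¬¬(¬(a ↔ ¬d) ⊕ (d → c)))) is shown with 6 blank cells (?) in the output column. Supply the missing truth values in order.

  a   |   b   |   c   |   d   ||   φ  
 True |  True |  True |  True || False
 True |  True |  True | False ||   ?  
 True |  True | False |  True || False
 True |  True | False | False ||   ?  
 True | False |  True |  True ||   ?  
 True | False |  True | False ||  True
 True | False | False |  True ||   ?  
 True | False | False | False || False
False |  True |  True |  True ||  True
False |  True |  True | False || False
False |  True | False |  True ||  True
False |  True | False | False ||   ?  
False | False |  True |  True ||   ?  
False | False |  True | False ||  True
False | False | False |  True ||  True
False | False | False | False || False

Row a=True, b=True, c=True, d=False: (¬((b ∨ a) ∨ d) ⊕ ¬¬(¬(a ↔ ¬d) ⊕ (d → c))) = True, (c ⊕ (¬((b ∨ a) ∨ d) ⊕ ¬¬(¬(a ↔ ¬d) ⊕ (d → c)))) = False, so the formula = True.
Row a=True, b=True, c=False, d=False: (¬((b ∨ a) ∨ d) ⊕ ¬¬(¬(a ↔ ¬d) ⊕ (d → c))) = True, (c ⊕ (¬((b ∨ a) ∨ d) ⊕ ¬¬(¬(a ↔ ¬d) ⊕ (d → c)))) = True, so the formula = False.
Row a=True, b=False, c=True, d=True: (¬((b ∨ a) ∨ d) ⊕ ¬¬(¬(a ↔ ¬d) ⊕ (d → c))) = False, (c ⊕ (¬((b ∨ a) ∨ d) ⊕ ¬¬(¬(a ↔ ¬d) ⊕ (d → c)))) = True, so the formula = False.
Row a=True, b=False, c=False, d=True: (¬((b ∨ a) ∨ d) ⊕ ¬¬(¬(a ↔ ¬d) ⊕ (d → c))) = True, (c ⊕ (¬((b ∨ a) ∨ d) ⊕ ¬¬(¬(a ↔ ¬d) ⊕ (d → c)))) = True, so the formula = False.
Row a=False, b=True, c=False, d=False: (¬((b ∨ a) ∨ d) ⊕ ¬¬(¬(a ↔ ¬d) ⊕ (d → c))) = False, (c ⊕ (¬((b ∨ a) ∨ d) ⊕ ¬¬(¬(a ↔ ¬d) ⊕ (d → c)))) = False, so the formula = True.
Row a=False, b=False, c=True, d=True: (¬((b ∨ a) ∨ d) ⊕ ¬¬(¬(a ↔ ¬d) ⊕ (d → c))) = True, (c ⊕ (¬((b ∨ a) ∨ d) ⊕ ¬¬(¬(a ↔ ¬d) ⊕ (d → c)))) = False, so the formula = True.

True, False, False, False, True, True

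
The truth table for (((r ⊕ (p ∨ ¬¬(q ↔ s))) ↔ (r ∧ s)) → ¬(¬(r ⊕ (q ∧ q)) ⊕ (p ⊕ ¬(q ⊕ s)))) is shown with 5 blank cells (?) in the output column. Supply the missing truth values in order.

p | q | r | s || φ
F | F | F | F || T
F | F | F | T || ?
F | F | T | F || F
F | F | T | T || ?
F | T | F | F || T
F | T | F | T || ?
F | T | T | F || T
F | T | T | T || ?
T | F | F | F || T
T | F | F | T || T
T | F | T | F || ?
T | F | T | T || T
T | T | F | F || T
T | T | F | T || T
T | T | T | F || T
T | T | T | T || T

F, T, T, T, T

Row p=F, q=F, r=F, s=T: ((r ⊕ (p ∨ ¬¬(q ↔ s))) ↔ (r ∧ s)) = T, ¬(¬(r ⊕ (q ∧ q)) ⊕ (p ⊕ ¬(q ⊕ s))) = F, so the formula = F.
Row p=F, q=F, r=T, s=T: ((r ⊕ (p ∨ ¬¬(q ↔ s))) ↔ (r ∧ s)) = T, ¬(¬(r ⊕ (q ∧ q)) ⊕ (p ⊕ ¬(q ⊕ s))) = T, so the formula = T.
Row p=F, q=T, r=F, s=T: ((r ⊕ (p ∨ ¬¬(q ↔ s))) ↔ (r ∧ s)) = F, ¬(¬(r ⊕ (q ∧ q)) ⊕ (p ⊕ ¬(q ⊕ s))) = F, so the formula = T.
Row p=F, q=T, r=T, s=T: ((r ⊕ (p ∨ ¬¬(q ↔ s))) ↔ (r ∧ s)) = F, ¬(¬(r ⊕ (q ∧ q)) ⊕ (p ⊕ ¬(q ⊕ s))) = T, so the formula = T.
Row p=T, q=F, r=T, s=F: ((r ⊕ (p ∨ ¬¬(q ↔ s))) ↔ (r ∧ s)) = T, ¬(¬(r ⊕ (q ∧ q)) ⊕ (p ⊕ ¬(q ⊕ s))) = T, so the formula = T.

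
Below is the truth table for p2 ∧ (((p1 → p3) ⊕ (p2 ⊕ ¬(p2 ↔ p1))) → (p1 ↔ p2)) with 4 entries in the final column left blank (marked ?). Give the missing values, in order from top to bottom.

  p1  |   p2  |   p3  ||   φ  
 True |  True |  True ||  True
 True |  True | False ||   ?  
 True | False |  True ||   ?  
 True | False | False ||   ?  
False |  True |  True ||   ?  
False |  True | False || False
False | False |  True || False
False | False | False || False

Row p1=True, p2=True, p3=False: (((p1 → p3) ⊕ (p2 ⊕ ¬(p2 ↔ p1))) → (p1 ↔ p2)) = True, so the formula = True.
Row p1=True, p2=False, p3=True: (((p1 → p3) ⊕ (p2 ⊕ ¬(p2 ↔ p1))) → (p1 ↔ p2)) = True, so the formula = False.
Row p1=True, p2=False, p3=False: (((p1 → p3) ⊕ (p2 ⊕ ¬(p2 ↔ p1))) → (p1 ↔ p2)) = False, so the formula = False.
Row p1=False, p2=True, p3=True: (((p1 → p3) ⊕ (p2 ⊕ ¬(p2 ↔ p1))) → (p1 ↔ p2)) = False, so the formula = False.

True, False, False, False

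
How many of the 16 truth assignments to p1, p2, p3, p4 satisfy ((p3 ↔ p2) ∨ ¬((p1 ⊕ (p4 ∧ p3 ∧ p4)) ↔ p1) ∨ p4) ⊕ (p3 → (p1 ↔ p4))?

6

p1  p2  p3  p4  |  φ
T   T   T   T   |  F
T   T   T   F   |  T
T   T   F   T   |  F
T   T   F   F   |  T
T   F   T   T   |  F
T   F   T   F   |  F
T   F   F   T   |  F
T   F   F   F   |  F
F   T   T   T   |  T
F   T   T   F   |  F
F   T   F   T   |  F
F   T   F   F   |  T
F   F   T   T   |  T
F   F   T   F   |  T
F   F   F   T   |  F
F   F   F   F   |  F
The formula is true on 6 of the 16 rows.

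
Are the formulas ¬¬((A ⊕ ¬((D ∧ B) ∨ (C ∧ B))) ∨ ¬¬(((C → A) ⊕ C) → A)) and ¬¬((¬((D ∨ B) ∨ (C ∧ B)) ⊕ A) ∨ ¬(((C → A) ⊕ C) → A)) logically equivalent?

A | B | C | D | φ | ψ
- | - | - | - | - | -
T | T | T | T | T | T
T | T | T | F | T | T
T | T | F | T | T | T
T | T | F | F | T | T
T | F | T | T | T | T
T | F | T | F | T | F
T | F | F | T | T | T
T | F | F | F | T | F
F | T | T | T | F | T
F | T | T | F | F | T
F | T | F | T | F | T
F | T | F | F | T | T
F | F | T | T | T | T
F | F | T | F | T | T
F | F | F | T | T | T
F | F | F | F | T | T
The columns differ at A=T, B=F, C=T, D=F (φ=T, ψ=F), so they are not equivalent.

not equivalent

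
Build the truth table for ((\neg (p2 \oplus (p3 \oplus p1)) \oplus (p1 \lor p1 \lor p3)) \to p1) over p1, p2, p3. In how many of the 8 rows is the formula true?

p1 | p2 | p3 || φ
F  | F  | F  || F
F  | F  | T  || F
F  | T  | F  || T
F  | T  | T  || T
T  | F  | F  || T
T  | F  | T  || T
T  | T  | F  || T
T  | T  | T  || T
The formula is true on 6 of the 8 rows.

6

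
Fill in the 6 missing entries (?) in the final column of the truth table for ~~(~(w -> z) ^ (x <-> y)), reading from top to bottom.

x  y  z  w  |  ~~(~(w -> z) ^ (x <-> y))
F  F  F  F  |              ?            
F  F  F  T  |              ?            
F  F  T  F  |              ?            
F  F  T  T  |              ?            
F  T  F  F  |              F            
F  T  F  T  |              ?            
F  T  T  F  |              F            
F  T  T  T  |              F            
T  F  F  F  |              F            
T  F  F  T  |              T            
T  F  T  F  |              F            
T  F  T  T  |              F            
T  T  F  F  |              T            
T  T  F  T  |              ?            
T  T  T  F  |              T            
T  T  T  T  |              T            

T, F, T, T, T, F

Row x=F, y=F, z=F, w=F: (~(w -> z) ^ (x <-> y)) = T, ~(~(w -> z) ^ (x <-> y)) = F, so ~~(~(w -> z) ^ (x <-> y)) = T.
Row x=F, y=F, z=F, w=T: (~(w -> z) ^ (x <-> y)) = F, ~(~(w -> z) ^ (x <-> y)) = T, so ~~(~(w -> z) ^ (x <-> y)) = F.
Row x=F, y=F, z=T, w=F: (~(w -> z) ^ (x <-> y)) = T, ~(~(w -> z) ^ (x <-> y)) = F, so ~~(~(w -> z) ^ (x <-> y)) = T.
Row x=F, y=F, z=T, w=T: (~(w -> z) ^ (x <-> y)) = T, ~(~(w -> z) ^ (x <-> y)) = F, so ~~(~(w -> z) ^ (x <-> y)) = T.
Row x=F, y=T, z=F, w=T: (~(w -> z) ^ (x <-> y)) = T, ~(~(w -> z) ^ (x <-> y)) = F, so ~~(~(w -> z) ^ (x <-> y)) = T.
Row x=T, y=T, z=F, w=T: (~(w -> z) ^ (x <-> y)) = F, ~(~(w -> z) ^ (x <-> y)) = T, so ~~(~(w -> z) ^ (x <-> y)) = F.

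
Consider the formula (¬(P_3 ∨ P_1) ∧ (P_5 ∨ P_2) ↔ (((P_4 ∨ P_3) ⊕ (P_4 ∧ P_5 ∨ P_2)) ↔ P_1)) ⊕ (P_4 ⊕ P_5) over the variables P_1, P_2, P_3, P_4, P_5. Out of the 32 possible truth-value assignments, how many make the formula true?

16

P_1 | P_2 | P_3 | P_4 | P_5 || φ
 F  |  F  |  F  |  F  |  F  || F
 F  |  F  |  F  |  F  |  T  || F
 F  |  F  |  F  |  T  |  F  || F
 F  |  F  |  F  |  T  |  T  || T
 F  |  F  |  T  |  F  |  F  || T
 F  |  F  |  T  |  F  |  T  || F
 F  |  F  |  T  |  T  |  F  || F
 F  |  F  |  T  |  T  |  T  || F
 F  |  T  |  F  |  F  |  F  || F
 F  |  T  |  F  |  F  |  T  || T
 F  |  T  |  F  |  T  |  F  || F
 F  |  T  |  F  |  T  |  T  || T
 F  |  T  |  T  |  F  |  F  || F
 F  |  T  |  T  |  F  |  T  || T
 F  |  T  |  T  |  T  |  F  || T
 F  |  T  |  T  |  T  |  T  || F
 T  |  F  |  F  |  F  |  F  || T
 T  |  F  |  F  |  F  |  T  || F
 T  |  F  |  F  |  T  |  F  || T
 T  |  F  |  F  |  T  |  T  || T
 T  |  F  |  T  |  F  |  F  || F
 T  |  F  |  T  |  F  |  T  || T
 T  |  F  |  T  |  T  |  F  || T
 T  |  F  |  T  |  T  |  T  || T
 T  |  T  |  F  |  F  |  F  || F
 T  |  T  |  F  |  F  |  T  || T
 T  |  T  |  F  |  T  |  F  || F
 T  |  T  |  F  |  T  |  T  || T
 T  |  T  |  T  |  F  |  F  || T
 T  |  T  |  T  |  F  |  T  || F
 T  |  T  |  T  |  T  |  F  || F
 T  |  T  |  T  |  T  |  T  || T
The formula is true on 16 of the 32 rows.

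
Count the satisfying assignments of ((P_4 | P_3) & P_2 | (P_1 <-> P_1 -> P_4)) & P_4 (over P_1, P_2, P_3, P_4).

6

P_1  P_2  P_3  P_4  |  φ
 F    F    F    F   |  F
 F    F    F    T   |  F
 F    F    T    F   |  F
 F    F    T    T   |  F
 F    T    F    F   |  F
 F    T    F    T   |  T
 F    T    T    F   |  F
 F    T    T    T   |  T
 T    F    F    F   |  F
 T    F    F    T   |  T
 T    F    T    F   |  F
 T    F    T    T   |  T
 T    T    F    F   |  F
 T    T    F    T   |  T
 T    T    T    F   |  F
 T    T    T    T   |  T
The formula is true on 6 of the 16 rows.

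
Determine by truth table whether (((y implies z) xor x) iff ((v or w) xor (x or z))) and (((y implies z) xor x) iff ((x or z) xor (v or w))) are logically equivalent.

equivalent

  x   |   y   |   z   |   w   |   v   ||   φ   |   ψ  
 True |  True |  True |  True |  True ||  True |  True
 True |  True |  True |  True | False ||  True |  True
 True |  True |  True | False |  True ||  True |  True
 True |  True |  True | False | False || False | False
 True |  True | False |  True |  True || False | False
 True |  True | False |  True | False || False | False
 True |  True | False | False |  True || False | False
 True |  True | False | False | False ||  True |  True
 True | False |  True |  True |  True ||  True |  True
 True | False |  True |  True | False ||  True |  True
 True | False |  True | False |  True ||  True |  True
 True | False |  True | False | False || False | False
 True | False | False |  True |  True ||  True |  True
 True | False | False |  True | False ||  True |  True
 True | False | False | False |  True ||  True |  True
 True | False | False | False | False || False | False
False |  True |  True |  True |  True || False | False
False |  True |  True |  True | False || False | False
False |  True |  True | False |  True || False | False
False |  True |  True | False | False ||  True |  True
False |  True | False |  True |  True || False | False
False |  True | False |  True | False || False | False
False |  True | False | False |  True || False | False
False |  True | False | False | False ||  True |  True
False | False |  True |  True |  True || False | False
False | False |  True |  True | False || False | False
False | False |  True | False |  True || False | False
False | False |  True | False | False ||  True |  True
False | False | False |  True |  True ||  True |  True
False | False | False |  True | False ||  True |  True
False | False | False | False |  True ||  True |  True
False | False | False | False | False || False | False
The columns for φ and ψ agree on every row, so they are logically equivalent.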